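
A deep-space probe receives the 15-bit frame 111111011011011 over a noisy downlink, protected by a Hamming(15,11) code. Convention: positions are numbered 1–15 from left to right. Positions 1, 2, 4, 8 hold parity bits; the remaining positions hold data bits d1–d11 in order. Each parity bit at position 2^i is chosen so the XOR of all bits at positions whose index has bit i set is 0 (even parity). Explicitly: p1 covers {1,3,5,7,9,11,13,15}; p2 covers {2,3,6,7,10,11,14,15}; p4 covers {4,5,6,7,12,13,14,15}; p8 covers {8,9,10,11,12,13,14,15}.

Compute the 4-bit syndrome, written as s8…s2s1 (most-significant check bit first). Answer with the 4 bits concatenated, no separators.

s1 (pos 1,3,5,7,9,11,13,15): 1⊕1⊕1⊕0⊕1⊕1⊕0⊕1 = 0
s2 (pos 2,3,6,7,10,11,14,15): 1⊕1⊕1⊕0⊕0⊕1⊕1⊕1 = 0
s4 (pos 4,5,6,7,12,13,14,15): 1⊕1⊕1⊕0⊕1⊕0⊕1⊕1 = 0
s8 (pos 8,9,10,11,12,13,14,15): 1⊕1⊕0⊕1⊕1⊕0⊕1⊕1 = 0
Syndrome s8…s1 = 0000 → no error.

0000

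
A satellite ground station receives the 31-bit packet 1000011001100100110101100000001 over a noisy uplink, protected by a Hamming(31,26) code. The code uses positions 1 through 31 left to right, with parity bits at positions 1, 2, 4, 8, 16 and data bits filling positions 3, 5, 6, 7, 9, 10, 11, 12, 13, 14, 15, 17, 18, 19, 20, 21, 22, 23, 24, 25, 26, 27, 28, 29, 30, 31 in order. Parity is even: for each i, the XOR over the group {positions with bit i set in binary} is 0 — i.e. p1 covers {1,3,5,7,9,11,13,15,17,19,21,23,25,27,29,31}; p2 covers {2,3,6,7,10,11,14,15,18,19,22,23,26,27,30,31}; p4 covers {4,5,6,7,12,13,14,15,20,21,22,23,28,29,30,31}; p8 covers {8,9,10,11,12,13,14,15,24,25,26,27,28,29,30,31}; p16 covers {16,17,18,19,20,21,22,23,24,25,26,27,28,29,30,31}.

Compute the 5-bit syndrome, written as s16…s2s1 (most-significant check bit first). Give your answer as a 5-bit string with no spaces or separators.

00110

s1 (pos 1,3,5,7,9,11,13,15,17,19,21,23,25,27,29,31): 1⊕0⊕0⊕1⊕0⊕1⊕0⊕0⊕1⊕0⊕0⊕1⊕0⊕0⊕0⊕1 = 0
s2 (pos 2,3,6,7,10,11,14,15,18,19,22,23,26,27,30,31): 0⊕0⊕1⊕1⊕1⊕1⊕1⊕0⊕1⊕0⊕1⊕1⊕0⊕0⊕0⊕1 = 1
s4 (pos 4,5,6,7,12,13,14,15,20,21,22,23,28,29,30,31): 0⊕0⊕1⊕1⊕0⊕0⊕1⊕0⊕1⊕0⊕1⊕1⊕0⊕0⊕0⊕1 = 1
s8 (pos 8,9,10,11,12,13,14,15,24,25,26,27,28,29,30,31): 0⊕0⊕1⊕1⊕0⊕0⊕1⊕0⊕0⊕0⊕0⊕0⊕0⊕0⊕0⊕1 = 0
s16 (pos 16,17,18,19,20,21,22,23,24,25,26,27,28,29,30,31): 0⊕1⊕1⊕0⊕1⊕0⊕1⊕1⊕0⊕0⊕0⊕0⊕0⊕0⊕0⊕1 = 0
Syndrome s16…s1 = 00110 → error at position 6.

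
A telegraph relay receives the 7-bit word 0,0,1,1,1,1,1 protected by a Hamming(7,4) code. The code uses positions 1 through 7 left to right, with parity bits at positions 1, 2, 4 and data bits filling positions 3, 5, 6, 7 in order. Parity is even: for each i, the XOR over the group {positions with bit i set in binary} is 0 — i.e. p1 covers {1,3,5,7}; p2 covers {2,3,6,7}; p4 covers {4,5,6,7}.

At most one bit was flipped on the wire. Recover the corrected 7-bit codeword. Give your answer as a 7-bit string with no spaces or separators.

0001111

s1 (pos 1,3,5,7): 0⊕1⊕1⊕1 = 1
s2 (pos 2,3,6,7): 0⊕1⊕1⊕1 = 1
s4 (pos 4,5,6,7): 1⊕1⊕1⊕1 = 0
Syndrome s4…s1 = 011 → error at position 3.
Flip position 3: 0011111 → 0001111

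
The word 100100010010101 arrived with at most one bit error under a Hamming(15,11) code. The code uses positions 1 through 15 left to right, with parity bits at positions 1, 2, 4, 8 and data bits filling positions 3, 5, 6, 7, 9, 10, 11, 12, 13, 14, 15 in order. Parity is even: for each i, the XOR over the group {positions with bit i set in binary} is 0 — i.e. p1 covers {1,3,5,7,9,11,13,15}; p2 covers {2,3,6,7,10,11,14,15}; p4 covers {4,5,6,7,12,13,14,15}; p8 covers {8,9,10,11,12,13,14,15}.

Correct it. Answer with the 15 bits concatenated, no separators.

100000010010101

s1 (pos 1,3,5,7,9,11,13,15): 1⊕0⊕0⊕0⊕0⊕1⊕1⊕1 = 0
s2 (pos 2,3,6,7,10,11,14,15): 0⊕0⊕0⊕0⊕0⊕1⊕0⊕1 = 0
s4 (pos 4,5,6,7,12,13,14,15): 1⊕0⊕0⊕0⊕0⊕1⊕0⊕1 = 1
s8 (pos 8,9,10,11,12,13,14,15): 1⊕0⊕0⊕1⊕0⊕1⊕0⊕1 = 0
Syndrome s8…s1 = 0100 → error at position 4.
Flip position 4: 100100010010101 → 100000010010101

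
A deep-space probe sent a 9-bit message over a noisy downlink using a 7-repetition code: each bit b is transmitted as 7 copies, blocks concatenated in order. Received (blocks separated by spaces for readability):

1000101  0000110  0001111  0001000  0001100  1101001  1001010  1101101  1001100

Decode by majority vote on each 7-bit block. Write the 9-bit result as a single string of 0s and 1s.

Block 1 (1000101): 3 ones → 0
Block 2 (0000110): 2 ones → 0
Block 3 (0001111): 4 ones → 1
Block 4 (0001000): 1 one → 0
Block 5 (0001100): 2 ones → 0
Block 6 (1101001): 4 ones → 1
Block 7 (1001010): 3 ones → 0
Block 8 (1101101): 5 ones → 1
Block 9 (1001100): 3 ones → 0

001001010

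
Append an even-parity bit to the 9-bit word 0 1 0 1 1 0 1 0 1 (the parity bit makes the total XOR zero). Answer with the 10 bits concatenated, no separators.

XOR of the 9 data bits: 0⊕1⊕0⊕1⊕1⊕0⊕1⊕0⊕1 = 1
Parity bit = 1 (so all 10 bits XOR to 0).

0101101011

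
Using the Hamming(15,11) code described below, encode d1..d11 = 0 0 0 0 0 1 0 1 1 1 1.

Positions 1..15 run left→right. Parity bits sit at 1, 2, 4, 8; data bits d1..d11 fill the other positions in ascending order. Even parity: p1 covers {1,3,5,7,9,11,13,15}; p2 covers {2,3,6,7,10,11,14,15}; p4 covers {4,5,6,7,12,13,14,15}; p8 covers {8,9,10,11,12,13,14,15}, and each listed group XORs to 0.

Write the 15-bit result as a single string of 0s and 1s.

010000010101111

Place data at non-parity positions: p1 p2 0 p4 0 0 0 p8 0 1 0 1 1 1 1
p1 (pos 1,3,5,7,9,11,13,15): XOR of data positions = 0⊕0⊕0⊕0⊕0⊕1⊕1 = 0
p2 (pos 2,3,6,7,10,11,14,15): XOR of data positions = 0⊕0⊕0⊕1⊕0⊕1⊕1 = 1
p4 (pos 4,5,6,7,12,13,14,15): XOR of data positions = 0⊕0⊕0⊕1⊕1⊕1⊕1 = 0
p8 (pos 8,9,10,11,12,13,14,15): XOR of data positions = 0⊕1⊕0⊕1⊕1⊕1⊕1 = 1
Codeword: 010000010101111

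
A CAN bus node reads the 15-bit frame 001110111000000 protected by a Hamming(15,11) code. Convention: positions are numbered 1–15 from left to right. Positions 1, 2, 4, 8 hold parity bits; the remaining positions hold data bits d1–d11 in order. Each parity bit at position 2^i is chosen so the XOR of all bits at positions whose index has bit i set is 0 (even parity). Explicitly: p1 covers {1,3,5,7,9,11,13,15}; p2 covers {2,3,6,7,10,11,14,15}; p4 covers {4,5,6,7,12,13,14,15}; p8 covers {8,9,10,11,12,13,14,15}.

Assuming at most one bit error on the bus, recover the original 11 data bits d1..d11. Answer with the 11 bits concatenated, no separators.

s1 (pos 1,3,5,7,9,11,13,15): 0⊕1⊕1⊕1⊕1⊕0⊕0⊕0 = 0
s2 (pos 2,3,6,7,10,11,14,15): 0⊕1⊕0⊕1⊕0⊕0⊕0⊕0 = 0
s4 (pos 4,5,6,7,12,13,14,15): 1⊕1⊕0⊕1⊕0⊕0⊕0⊕0 = 1
s8 (pos 8,9,10,11,12,13,14,15): 1⊕1⊕0⊕0⊕0⊕0⊕0⊕0 = 0
Syndrome s8…s1 = 0100 → error at position 4.
Flip position 4: 001110111000000 → 001010111000000
Read data bits from positions 3,5,6,7,9,10,11,12,13,14,15: 11011000000

11011000000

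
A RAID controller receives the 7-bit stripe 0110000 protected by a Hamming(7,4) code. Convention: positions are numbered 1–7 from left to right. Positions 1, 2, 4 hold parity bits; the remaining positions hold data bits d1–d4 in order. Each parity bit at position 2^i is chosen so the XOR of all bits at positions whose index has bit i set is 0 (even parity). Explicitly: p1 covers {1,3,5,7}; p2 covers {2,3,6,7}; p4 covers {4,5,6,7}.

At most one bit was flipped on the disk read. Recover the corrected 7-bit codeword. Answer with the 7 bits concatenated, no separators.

s1 (pos 1,3,5,7): 0⊕1⊕0⊕0 = 1
s2 (pos 2,3,6,7): 1⊕1⊕0⊕0 = 0
s4 (pos 4,5,6,7): 0⊕0⊕0⊕0 = 0
Syndrome s4…s1 = 001 → error at position 1.
Flip position 1: 0110000 → 1110000

1110000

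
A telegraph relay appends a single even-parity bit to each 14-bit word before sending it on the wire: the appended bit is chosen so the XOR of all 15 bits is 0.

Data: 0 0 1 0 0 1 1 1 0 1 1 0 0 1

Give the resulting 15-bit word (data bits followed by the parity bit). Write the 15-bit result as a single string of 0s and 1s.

XOR of the 14 data bits: 0⊕0⊕1⊕0⊕0⊕1⊕1⊕1⊕0⊕1⊕1⊕0⊕0⊕1 = 1
Parity bit = 1 (so all 15 bits XOR to 0).

001001110110011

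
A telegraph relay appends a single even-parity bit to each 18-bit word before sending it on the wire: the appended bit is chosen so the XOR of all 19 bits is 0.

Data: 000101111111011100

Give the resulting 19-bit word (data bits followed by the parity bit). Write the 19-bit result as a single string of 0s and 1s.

XOR of the 18 data bits: 0⊕0⊕0⊕1⊕0⊕1⊕1⊕1⊕1⊕1⊕1⊕1⊕0⊕1⊕1⊕1⊕0⊕0 = 1
Parity bit = 1 (so all 19 bits XOR to 0).

0001011111110111001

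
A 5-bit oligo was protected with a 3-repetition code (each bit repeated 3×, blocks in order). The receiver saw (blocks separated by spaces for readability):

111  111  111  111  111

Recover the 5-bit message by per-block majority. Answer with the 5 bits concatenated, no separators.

11111

Block 1 (111): 3 ones → 1
Block 2 (111): 3 ones → 1
Block 3 (111): 3 ones → 1
Block 4 (111): 3 ones → 1
Block 5 (111): 3 ones → 1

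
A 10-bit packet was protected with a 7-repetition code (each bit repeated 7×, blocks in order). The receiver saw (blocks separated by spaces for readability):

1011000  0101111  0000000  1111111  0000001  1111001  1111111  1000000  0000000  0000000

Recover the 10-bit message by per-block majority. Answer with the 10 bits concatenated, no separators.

Block 1 (1011000): 3 ones → 0
Block 2 (0101111): 5 ones → 1
Block 3 (0000000): 0 ones → 0
Block 4 (1111111): 7 ones → 1
Block 5 (0000001): 1 one → 0
Block 6 (1111001): 5 ones → 1
Block 7 (1111111): 7 ones → 1
Block 8 (1000000): 1 one → 0
Block 9 (0000000): 0 ones → 0
Block 10 (0000000): 0 ones → 0

0101011000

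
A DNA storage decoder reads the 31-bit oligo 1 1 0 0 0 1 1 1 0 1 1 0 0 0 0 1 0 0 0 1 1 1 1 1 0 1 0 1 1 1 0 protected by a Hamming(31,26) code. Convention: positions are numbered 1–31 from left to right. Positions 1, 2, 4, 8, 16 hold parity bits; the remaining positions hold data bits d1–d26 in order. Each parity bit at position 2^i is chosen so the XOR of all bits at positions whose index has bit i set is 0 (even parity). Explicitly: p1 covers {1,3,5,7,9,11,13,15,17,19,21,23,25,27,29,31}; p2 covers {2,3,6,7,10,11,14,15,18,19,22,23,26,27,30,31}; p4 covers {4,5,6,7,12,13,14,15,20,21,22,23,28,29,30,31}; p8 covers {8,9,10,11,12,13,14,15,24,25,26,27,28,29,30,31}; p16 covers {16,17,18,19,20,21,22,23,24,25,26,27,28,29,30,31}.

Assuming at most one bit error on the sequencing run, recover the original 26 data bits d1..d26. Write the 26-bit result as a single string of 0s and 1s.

s1 (pos 1,3,5,7,9,11,13,15,17,19,21,23,25,27,29,31): 1⊕0⊕0⊕1⊕0⊕1⊕0⊕0⊕0⊕0⊕1⊕1⊕0⊕0⊕1⊕0 = 0
s2 (pos 2,3,6,7,10,11,14,15,18,19,22,23,26,27,30,31): 1⊕0⊕1⊕1⊕1⊕1⊕0⊕0⊕0⊕0⊕1⊕1⊕1⊕0⊕1⊕0 = 1
s4 (pos 4,5,6,7,12,13,14,15,20,21,22,23,28,29,30,31): 0⊕0⊕1⊕1⊕0⊕0⊕0⊕0⊕1⊕1⊕1⊕1⊕1⊕1⊕1⊕0 = 1
s8 (pos 8,9,10,11,12,13,14,15,24,25,26,27,28,29,30,31): 1⊕0⊕1⊕1⊕0⊕0⊕0⊕0⊕1⊕0⊕1⊕0⊕1⊕1⊕1⊕0 = 0
s16 (pos 16,17,18,19,20,21,22,23,24,25,26,27,28,29,30,31): 1⊕0⊕0⊕0⊕1⊕1⊕1⊕1⊕1⊕0⊕1⊕0⊕1⊕1⊕1⊕0 = 0
Syndrome s16…s1 = 00110 → error at position 6.
Flip position 6: 1100011101100001000111110101110 → 1100001101100001000111110101110
Read data bits from positions 3,5,6,7,9,10,11,12,13,14,15,17,18,19,20,21,22,23,24,25,26,27,28,29,30,31: 00010110000000111110101110

00010110000000111110101110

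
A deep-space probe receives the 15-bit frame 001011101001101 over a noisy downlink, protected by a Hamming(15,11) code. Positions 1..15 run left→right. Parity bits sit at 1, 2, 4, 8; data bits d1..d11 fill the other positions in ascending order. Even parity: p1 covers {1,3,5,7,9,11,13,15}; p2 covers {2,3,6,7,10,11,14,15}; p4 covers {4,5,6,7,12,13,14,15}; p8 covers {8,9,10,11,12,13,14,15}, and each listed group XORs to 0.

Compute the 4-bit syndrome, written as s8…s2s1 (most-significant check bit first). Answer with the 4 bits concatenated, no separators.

0000

s1 (pos 1,3,5,7,9,11,13,15): 0⊕1⊕1⊕1⊕1⊕0⊕1⊕1 = 0
s2 (pos 2,3,6,7,10,11,14,15): 0⊕1⊕1⊕1⊕0⊕0⊕0⊕1 = 0
s4 (pos 4,5,6,7,12,13,14,15): 0⊕1⊕1⊕1⊕1⊕1⊕0⊕1 = 0
s8 (pos 8,9,10,11,12,13,14,15): 0⊕1⊕0⊕0⊕1⊕1⊕0⊕1 = 0
Syndrome s8…s1 = 0000 → no error.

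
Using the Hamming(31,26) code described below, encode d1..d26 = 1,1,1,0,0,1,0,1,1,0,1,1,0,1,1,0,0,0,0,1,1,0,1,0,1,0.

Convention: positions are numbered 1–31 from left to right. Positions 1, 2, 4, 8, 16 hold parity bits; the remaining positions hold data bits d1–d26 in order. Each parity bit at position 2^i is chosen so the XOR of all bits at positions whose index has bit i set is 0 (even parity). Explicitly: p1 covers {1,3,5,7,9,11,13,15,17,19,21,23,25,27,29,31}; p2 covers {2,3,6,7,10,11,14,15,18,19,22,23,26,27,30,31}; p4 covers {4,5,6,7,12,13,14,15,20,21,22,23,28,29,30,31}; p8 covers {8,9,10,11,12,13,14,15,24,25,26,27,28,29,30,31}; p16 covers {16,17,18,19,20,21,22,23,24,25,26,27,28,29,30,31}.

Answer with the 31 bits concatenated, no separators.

1110110001011011101100001101010

Place data at non-parity positions: p1 p2 1 p4 1 1 0 p8 0 1 0 1 1 0 1 p16 1 0 1 1 0 0 0 0 1 1 0 1 0 1 0
p1 (pos 1,3,5,7,9,11,13,15,17,19,21,23,25,27,29,31): XOR of data positions = 1⊕1⊕0⊕0⊕0⊕1⊕1⊕1⊕1⊕0⊕0⊕1⊕0⊕0⊕0 = 1
p2 (pos 2,3,6,7,10,11,14,15,18,19,22,23,26,27,30,31): XOR of data positions = 1⊕1⊕0⊕1⊕0⊕0⊕1⊕0⊕1⊕0⊕0⊕1⊕0⊕1⊕0 = 1
p4 (pos 4,5,6,7,12,13,14,15,20,21,22,23,28,29,30,31): XOR of data positions = 1⊕1⊕0⊕1⊕1⊕0⊕1⊕1⊕0⊕0⊕0⊕1⊕0⊕1⊕0 = 0
p8 (pos 8,9,10,11,12,13,14,15,24,25,26,27,28,29,30,31): XOR of data positions = 0⊕1⊕0⊕1⊕1⊕0⊕1⊕0⊕1⊕1⊕0⊕1⊕0⊕1⊕0 = 0
p16 (pos 16,17,18,19,20,21,22,23,24,25,26,27,28,29,30,31): XOR of data positions = 1⊕0⊕1⊕1⊕0⊕0⊕0⊕0⊕1⊕1⊕0⊕1⊕0⊕1⊕0 = 1
Codeword: 1110110001011011101100001101010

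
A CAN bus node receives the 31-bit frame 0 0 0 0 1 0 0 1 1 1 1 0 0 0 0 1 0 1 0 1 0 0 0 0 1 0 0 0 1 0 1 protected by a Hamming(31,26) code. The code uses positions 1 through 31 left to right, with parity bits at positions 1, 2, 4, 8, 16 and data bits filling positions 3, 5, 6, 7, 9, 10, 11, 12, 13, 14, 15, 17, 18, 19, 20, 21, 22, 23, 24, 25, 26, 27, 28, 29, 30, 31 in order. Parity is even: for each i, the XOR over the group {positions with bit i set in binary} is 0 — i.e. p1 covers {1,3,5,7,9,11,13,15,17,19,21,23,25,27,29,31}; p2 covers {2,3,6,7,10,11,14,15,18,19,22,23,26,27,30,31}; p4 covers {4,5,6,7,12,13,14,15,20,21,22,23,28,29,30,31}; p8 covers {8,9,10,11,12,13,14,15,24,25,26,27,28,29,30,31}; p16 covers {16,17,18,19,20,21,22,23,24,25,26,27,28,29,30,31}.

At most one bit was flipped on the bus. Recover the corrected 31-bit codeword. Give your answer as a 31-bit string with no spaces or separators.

0000100011100001010100001000101

s1 (pos 1,3,5,7,9,11,13,15,17,19,21,23,25,27,29,31): 0⊕0⊕1⊕0⊕1⊕1⊕0⊕0⊕0⊕0⊕0⊕0⊕1⊕0⊕1⊕1 = 0
s2 (pos 2,3,6,7,10,11,14,15,18,19,22,23,26,27,30,31): 0⊕0⊕0⊕0⊕1⊕1⊕0⊕0⊕1⊕0⊕0⊕0⊕0⊕0⊕0⊕1 = 0
s4 (pos 4,5,6,7,12,13,14,15,20,21,22,23,28,29,30,31): 0⊕1⊕0⊕0⊕0⊕0⊕0⊕0⊕1⊕0⊕0⊕0⊕0⊕1⊕0⊕1 = 0
s8 (pos 8,9,10,11,12,13,14,15,24,25,26,27,28,29,30,31): 1⊕1⊕1⊕1⊕0⊕0⊕0⊕0⊕0⊕1⊕0⊕0⊕0⊕1⊕0⊕1 = 1
s16 (pos 16,17,18,19,20,21,22,23,24,25,26,27,28,29,30,31): 1⊕0⊕1⊕0⊕1⊕0⊕0⊕0⊕0⊕1⊕0⊕0⊕0⊕1⊕0⊕1 = 0
Syndrome s16…s1 = 01000 → error at position 8.
Flip position 8: 0000100111100001010100001000101 → 0000100011100001010100001000101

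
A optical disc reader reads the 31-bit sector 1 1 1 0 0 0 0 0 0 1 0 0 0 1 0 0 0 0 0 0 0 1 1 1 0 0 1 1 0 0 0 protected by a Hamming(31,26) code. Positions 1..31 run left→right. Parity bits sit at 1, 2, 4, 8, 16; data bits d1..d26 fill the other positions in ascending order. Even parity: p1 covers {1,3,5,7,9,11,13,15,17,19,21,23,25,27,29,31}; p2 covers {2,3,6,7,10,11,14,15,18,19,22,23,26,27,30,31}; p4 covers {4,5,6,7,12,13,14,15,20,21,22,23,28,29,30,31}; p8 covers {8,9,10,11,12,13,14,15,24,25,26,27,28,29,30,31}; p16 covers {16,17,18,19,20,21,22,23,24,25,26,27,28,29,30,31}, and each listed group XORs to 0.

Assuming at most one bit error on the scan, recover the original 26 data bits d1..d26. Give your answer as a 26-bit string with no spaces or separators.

s1 (pos 1,3,5,7,9,11,13,15,17,19,21,23,25,27,29,31): 1⊕1⊕0⊕0⊕0⊕0⊕0⊕0⊕0⊕0⊕0⊕1⊕0⊕1⊕0⊕0 = 0
s2 (pos 2,3,6,7,10,11,14,15,18,19,22,23,26,27,30,31): 1⊕1⊕0⊕0⊕1⊕0⊕1⊕0⊕0⊕0⊕1⊕1⊕0⊕1⊕0⊕0 = 1
s4 (pos 4,5,6,7,12,13,14,15,20,21,22,23,28,29,30,31): 0⊕0⊕0⊕0⊕0⊕0⊕1⊕0⊕0⊕0⊕1⊕1⊕1⊕0⊕0⊕0 = 0
s8 (pos 8,9,10,11,12,13,14,15,24,25,26,27,28,29,30,31): 0⊕0⊕1⊕0⊕0⊕0⊕1⊕0⊕1⊕0⊕0⊕1⊕1⊕0⊕0⊕0 = 1
s16 (pos 16,17,18,19,20,21,22,23,24,25,26,27,28,29,30,31): 0⊕0⊕0⊕0⊕0⊕0⊕1⊕1⊕1⊕0⊕0⊕1⊕1⊕0⊕0⊕0 = 1
Syndrome s16…s1 = 11010 → error at position 26.
Flip position 26: 1110000001000100000001110011000 → 1110000001000100000001110111000
Read data bits from positions 3,5,6,7,9,10,11,12,13,14,15,17,18,19,20,21,22,23,24,25,26,27,28,29,30,31: 10000100010000001110111000

10000100010000001110111000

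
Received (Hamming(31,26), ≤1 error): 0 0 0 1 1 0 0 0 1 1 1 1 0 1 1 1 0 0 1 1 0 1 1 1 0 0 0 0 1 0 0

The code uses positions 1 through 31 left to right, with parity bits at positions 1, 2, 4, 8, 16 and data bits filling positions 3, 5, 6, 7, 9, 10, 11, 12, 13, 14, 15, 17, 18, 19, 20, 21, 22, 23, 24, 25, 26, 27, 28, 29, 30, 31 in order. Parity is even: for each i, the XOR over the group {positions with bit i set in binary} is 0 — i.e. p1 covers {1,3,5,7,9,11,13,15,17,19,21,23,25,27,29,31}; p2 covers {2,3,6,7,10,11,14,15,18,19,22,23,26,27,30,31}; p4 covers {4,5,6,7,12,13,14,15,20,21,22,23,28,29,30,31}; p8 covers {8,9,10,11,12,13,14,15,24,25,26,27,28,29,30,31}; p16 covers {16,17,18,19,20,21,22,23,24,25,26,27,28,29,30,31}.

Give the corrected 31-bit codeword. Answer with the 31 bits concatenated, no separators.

0001100011110111001101010000100

s1 (pos 1,3,5,7,9,11,13,15,17,19,21,23,25,27,29,31): 0⊕0⊕1⊕0⊕1⊕1⊕0⊕1⊕0⊕1⊕0⊕1⊕0⊕0⊕1⊕0 = 1
s2 (pos 2,3,6,7,10,11,14,15,18,19,22,23,26,27,30,31): 0⊕0⊕0⊕0⊕1⊕1⊕1⊕1⊕0⊕1⊕1⊕1⊕0⊕0⊕0⊕0 = 1
s4 (pos 4,5,6,7,12,13,14,15,20,21,22,23,28,29,30,31): 1⊕1⊕0⊕0⊕1⊕0⊕1⊕1⊕1⊕0⊕1⊕1⊕0⊕1⊕0⊕0 = 1
s8 (pos 8,9,10,11,12,13,14,15,24,25,26,27,28,29,30,31): 0⊕1⊕1⊕1⊕1⊕0⊕1⊕1⊕1⊕0⊕0⊕0⊕0⊕1⊕0⊕0 = 0
s16 (pos 16,17,18,19,20,21,22,23,24,25,26,27,28,29,30,31): 1⊕0⊕0⊕1⊕1⊕0⊕1⊕1⊕1⊕0⊕0⊕0⊕0⊕1⊕0⊕0 = 1
Syndrome s16…s1 = 10111 → error at position 23.
Flip position 23: 0001100011110111001101110000100 → 0001100011110111001101010000100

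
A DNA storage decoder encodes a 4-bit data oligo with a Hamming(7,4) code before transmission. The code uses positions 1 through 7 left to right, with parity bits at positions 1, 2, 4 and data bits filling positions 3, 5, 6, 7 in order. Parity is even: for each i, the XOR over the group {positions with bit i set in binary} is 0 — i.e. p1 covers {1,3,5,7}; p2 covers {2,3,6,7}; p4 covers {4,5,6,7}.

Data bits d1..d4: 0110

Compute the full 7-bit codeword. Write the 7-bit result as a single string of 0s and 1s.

Place data at non-parity positions: p1 p2 0 p4 1 1 0
p1 (pos 1,3,5,7): XOR of data positions = 0⊕1⊕0 = 1
p2 (pos 2,3,6,7): XOR of data positions = 0⊕1⊕0 = 1
p4 (pos 4,5,6,7): XOR of data positions = 1⊕1⊕0 = 0
Codeword: 1100110

1100110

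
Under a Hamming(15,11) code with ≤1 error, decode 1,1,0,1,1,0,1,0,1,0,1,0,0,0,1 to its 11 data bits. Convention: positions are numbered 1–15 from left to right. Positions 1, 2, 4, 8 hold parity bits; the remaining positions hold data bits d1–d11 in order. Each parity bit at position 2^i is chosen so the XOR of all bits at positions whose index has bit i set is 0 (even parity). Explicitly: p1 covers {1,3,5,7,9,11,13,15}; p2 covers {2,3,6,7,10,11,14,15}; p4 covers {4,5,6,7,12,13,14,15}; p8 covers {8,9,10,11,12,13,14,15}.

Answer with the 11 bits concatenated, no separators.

s1 (pos 1,3,5,7,9,11,13,15): 1⊕0⊕1⊕1⊕1⊕1⊕0⊕1 = 0
s2 (pos 2,3,6,7,10,11,14,15): 1⊕0⊕0⊕1⊕0⊕1⊕0⊕1 = 0
s4 (pos 4,5,6,7,12,13,14,15): 1⊕1⊕0⊕1⊕0⊕0⊕0⊕1 = 0
s8 (pos 8,9,10,11,12,13,14,15): 0⊕1⊕0⊕1⊕0⊕0⊕0⊕1 = 1
Syndrome s8…s1 = 1000 → error at position 8.
Flip position 8: 110110101010001 → 110110111010001
Read data bits from positions 3,5,6,7,9,10,11,12,13,14,15: 01011010001

01011010001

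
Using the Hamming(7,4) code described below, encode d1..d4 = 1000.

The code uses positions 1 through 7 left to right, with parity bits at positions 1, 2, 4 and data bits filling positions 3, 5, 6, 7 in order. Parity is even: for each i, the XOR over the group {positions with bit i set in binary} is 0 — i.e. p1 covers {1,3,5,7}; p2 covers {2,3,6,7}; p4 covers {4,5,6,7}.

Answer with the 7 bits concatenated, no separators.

Place data at non-parity positions: p1 p2 1 p4 0 0 0
p1 (pos 1,3,5,7): XOR of data positions = 1⊕0⊕0 = 1
p2 (pos 2,3,6,7): XOR of data positions = 1⊕0⊕0 = 1
p4 (pos 4,5,6,7): XOR of data positions = 0⊕0⊕0 = 0
Codeword: 1110000

1110000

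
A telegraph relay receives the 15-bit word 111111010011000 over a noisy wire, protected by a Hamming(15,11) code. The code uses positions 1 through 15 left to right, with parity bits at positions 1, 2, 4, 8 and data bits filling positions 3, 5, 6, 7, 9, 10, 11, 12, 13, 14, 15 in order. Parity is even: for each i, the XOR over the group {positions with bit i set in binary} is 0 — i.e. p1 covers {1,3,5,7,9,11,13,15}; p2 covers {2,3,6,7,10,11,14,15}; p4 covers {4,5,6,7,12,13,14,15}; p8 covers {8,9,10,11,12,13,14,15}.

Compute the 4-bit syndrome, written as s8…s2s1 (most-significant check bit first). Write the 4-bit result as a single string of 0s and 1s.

1000

s1 (pos 1,3,5,7,9,11,13,15): 1⊕1⊕1⊕0⊕0⊕1⊕0⊕0 = 0
s2 (pos 2,3,6,7,10,11,14,15): 1⊕1⊕1⊕0⊕0⊕1⊕0⊕0 = 0
s4 (pos 4,5,6,7,12,13,14,15): 1⊕1⊕1⊕0⊕1⊕0⊕0⊕0 = 0
s8 (pos 8,9,10,11,12,13,14,15): 1⊕0⊕0⊕1⊕1⊕0⊕0⊕0 = 1
Syndrome s8…s1 = 1000 → error at position 8.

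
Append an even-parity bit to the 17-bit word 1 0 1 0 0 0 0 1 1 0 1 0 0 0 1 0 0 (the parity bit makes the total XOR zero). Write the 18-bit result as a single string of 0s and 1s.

101000011010001000

XOR of the 17 data bits: 1⊕0⊕1⊕0⊕0⊕0⊕0⊕1⊕1⊕0⊕1⊕0⊕0⊕0⊕1⊕0⊕0 = 0
Parity bit = 0 (so all 18 bits XOR to 0).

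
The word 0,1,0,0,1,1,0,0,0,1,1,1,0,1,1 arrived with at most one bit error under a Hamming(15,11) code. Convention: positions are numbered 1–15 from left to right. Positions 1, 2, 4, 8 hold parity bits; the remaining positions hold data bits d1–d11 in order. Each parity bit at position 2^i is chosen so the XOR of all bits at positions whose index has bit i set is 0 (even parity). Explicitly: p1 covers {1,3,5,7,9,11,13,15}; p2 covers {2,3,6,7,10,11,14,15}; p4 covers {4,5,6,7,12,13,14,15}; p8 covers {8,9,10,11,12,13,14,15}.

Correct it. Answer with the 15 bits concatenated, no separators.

010011000111111

s1 (pos 1,3,5,7,9,11,13,15): 0⊕0⊕1⊕0⊕0⊕1⊕0⊕1 = 1
s2 (pos 2,3,6,7,10,11,14,15): 1⊕0⊕1⊕0⊕1⊕1⊕1⊕1 = 0
s4 (pos 4,5,6,7,12,13,14,15): 0⊕1⊕1⊕0⊕1⊕0⊕1⊕1 = 1
s8 (pos 8,9,10,11,12,13,14,15): 0⊕0⊕1⊕1⊕1⊕0⊕1⊕1 = 1
Syndrome s8…s1 = 1101 → error at position 13.
Flip position 13: 010011000111011 → 010011000111111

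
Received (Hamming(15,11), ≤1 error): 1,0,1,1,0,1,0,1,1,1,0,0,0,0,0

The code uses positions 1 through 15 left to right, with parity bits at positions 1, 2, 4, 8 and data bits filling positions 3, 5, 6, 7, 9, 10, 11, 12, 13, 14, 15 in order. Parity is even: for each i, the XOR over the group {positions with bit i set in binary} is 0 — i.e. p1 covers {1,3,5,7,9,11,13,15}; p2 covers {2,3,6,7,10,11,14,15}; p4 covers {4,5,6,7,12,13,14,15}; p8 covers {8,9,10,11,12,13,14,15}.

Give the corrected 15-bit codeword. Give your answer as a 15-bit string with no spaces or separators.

101101011110000

s1 (pos 1,3,5,7,9,11,13,15): 1⊕1⊕0⊕0⊕1⊕0⊕0⊕0 = 1
s2 (pos 2,3,6,7,10,11,14,15): 0⊕1⊕1⊕0⊕1⊕0⊕0⊕0 = 1
s4 (pos 4,5,6,7,12,13,14,15): 1⊕0⊕1⊕0⊕0⊕0⊕0⊕0 = 0
s8 (pos 8,9,10,11,12,13,14,15): 1⊕1⊕1⊕0⊕0⊕0⊕0⊕0 = 1
Syndrome s8…s1 = 1011 → error at position 11.
Flip position 11: 101101011100000 → 101101011110000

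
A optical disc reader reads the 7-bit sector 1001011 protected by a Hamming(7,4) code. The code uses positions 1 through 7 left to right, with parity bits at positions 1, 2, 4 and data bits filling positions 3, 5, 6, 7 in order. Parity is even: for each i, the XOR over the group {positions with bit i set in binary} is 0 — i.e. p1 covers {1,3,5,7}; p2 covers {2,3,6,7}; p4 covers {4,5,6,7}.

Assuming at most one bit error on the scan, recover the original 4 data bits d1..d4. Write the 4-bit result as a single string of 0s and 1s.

s1 (pos 1,3,5,7): 1⊕0⊕0⊕1 = 0
s2 (pos 2,3,6,7): 0⊕0⊕1⊕1 = 0
s4 (pos 4,5,6,7): 1⊕0⊕1⊕1 = 1
Syndrome s4…s1 = 100 → error at position 4.
Flip position 4: 1001011 → 1000011
Read data bits from positions 3,5,6,7: 0011

0011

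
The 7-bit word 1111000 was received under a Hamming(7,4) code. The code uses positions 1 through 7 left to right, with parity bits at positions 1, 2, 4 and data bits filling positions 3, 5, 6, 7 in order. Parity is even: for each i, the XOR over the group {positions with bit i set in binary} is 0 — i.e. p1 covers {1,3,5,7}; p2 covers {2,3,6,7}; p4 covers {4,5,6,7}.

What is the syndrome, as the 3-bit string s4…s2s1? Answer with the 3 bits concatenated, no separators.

100

s1 (pos 1,3,5,7): 1⊕1⊕0⊕0 = 0
s2 (pos 2,3,6,7): 1⊕1⊕0⊕0 = 0
s4 (pos 4,5,6,7): 1⊕0⊕0⊕0 = 1
Syndrome s4…s1 = 100 → error at position 4.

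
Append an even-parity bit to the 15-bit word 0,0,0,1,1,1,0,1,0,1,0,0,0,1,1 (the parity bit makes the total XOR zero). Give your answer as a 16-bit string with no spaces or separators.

0001110101000111

XOR of the 15 data bits: 0⊕0⊕0⊕1⊕1⊕1⊕0⊕1⊕0⊕1⊕0⊕0⊕0⊕1⊕1 = 1
Parity bit = 1 (so all 16 bits XOR to 0).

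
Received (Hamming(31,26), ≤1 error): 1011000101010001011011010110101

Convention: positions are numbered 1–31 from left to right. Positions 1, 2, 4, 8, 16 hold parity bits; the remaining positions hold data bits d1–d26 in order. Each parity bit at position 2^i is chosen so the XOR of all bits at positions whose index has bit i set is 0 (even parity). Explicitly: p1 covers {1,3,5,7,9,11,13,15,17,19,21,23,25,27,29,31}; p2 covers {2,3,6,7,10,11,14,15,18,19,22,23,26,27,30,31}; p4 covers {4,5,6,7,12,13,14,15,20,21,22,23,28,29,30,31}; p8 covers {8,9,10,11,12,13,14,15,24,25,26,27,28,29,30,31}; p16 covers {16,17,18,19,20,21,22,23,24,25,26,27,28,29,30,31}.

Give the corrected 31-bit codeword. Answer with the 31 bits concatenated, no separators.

s1 (pos 1,3,5,7,9,11,13,15,17,19,21,23,25,27,29,31): 1⊕1⊕0⊕0⊕0⊕0⊕0⊕0⊕0⊕1⊕1⊕0⊕0⊕1⊕1⊕1 = 1
s2 (pos 2,3,6,7,10,11,14,15,18,19,22,23,26,27,30,31): 0⊕1⊕0⊕0⊕1⊕0⊕0⊕0⊕1⊕1⊕1⊕0⊕1⊕1⊕0⊕1 = 0
s4 (pos 4,5,6,7,12,13,14,15,20,21,22,23,28,29,30,31): 1⊕0⊕0⊕0⊕1⊕0⊕0⊕0⊕0⊕1⊕1⊕0⊕0⊕1⊕0⊕1 = 0
s8 (pos 8,9,10,11,12,13,14,15,24,25,26,27,28,29,30,31): 1⊕0⊕1⊕0⊕1⊕0⊕0⊕0⊕1⊕0⊕1⊕1⊕0⊕1⊕0⊕1 = 0
s16 (pos 16,17,18,19,20,21,22,23,24,25,26,27,28,29,30,31): 1⊕0⊕1⊕1⊕0⊕1⊕1⊕0⊕1⊕0⊕1⊕1⊕0⊕1⊕0⊕1 = 0
Syndrome s16…s1 = 00001 → error at position 1.
Flip position 1: 1011000101010001011011010110101 → 0011000101010001011011010110101

0011000101010001011011010110101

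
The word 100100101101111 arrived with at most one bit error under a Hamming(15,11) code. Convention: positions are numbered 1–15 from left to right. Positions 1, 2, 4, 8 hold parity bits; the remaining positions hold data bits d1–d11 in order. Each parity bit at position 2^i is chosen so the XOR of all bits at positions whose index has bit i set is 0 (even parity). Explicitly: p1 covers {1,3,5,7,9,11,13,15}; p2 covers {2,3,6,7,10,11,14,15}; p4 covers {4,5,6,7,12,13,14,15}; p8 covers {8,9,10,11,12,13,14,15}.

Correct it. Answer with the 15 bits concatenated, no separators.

000100101101111

s1 (pos 1,3,5,7,9,11,13,15): 1⊕0⊕0⊕1⊕1⊕0⊕1⊕1 = 1
s2 (pos 2,3,6,7,10,11,14,15): 0⊕0⊕0⊕1⊕1⊕0⊕1⊕1 = 0
s4 (pos 4,5,6,7,12,13,14,15): 1⊕0⊕0⊕1⊕1⊕1⊕1⊕1 = 0
s8 (pos 8,9,10,11,12,13,14,15): 0⊕1⊕1⊕0⊕1⊕1⊕1⊕1 = 0
Syndrome s8…s1 = 0001 → error at position 1.
Flip position 1: 100100101101111 → 000100101101111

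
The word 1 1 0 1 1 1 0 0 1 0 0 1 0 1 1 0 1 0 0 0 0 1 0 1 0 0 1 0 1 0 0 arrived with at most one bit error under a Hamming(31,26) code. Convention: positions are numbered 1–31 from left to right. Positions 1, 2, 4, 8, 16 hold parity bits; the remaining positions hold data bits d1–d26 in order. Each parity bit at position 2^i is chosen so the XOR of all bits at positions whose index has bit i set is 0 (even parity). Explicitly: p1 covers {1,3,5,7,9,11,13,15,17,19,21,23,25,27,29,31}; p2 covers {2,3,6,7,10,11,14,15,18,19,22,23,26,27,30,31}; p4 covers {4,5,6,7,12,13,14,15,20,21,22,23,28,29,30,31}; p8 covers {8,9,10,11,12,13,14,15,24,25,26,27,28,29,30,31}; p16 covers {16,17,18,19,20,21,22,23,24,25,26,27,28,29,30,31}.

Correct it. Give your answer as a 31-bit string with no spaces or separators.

s1 (pos 1,3,5,7,9,11,13,15,17,19,21,23,25,27,29,31): 1⊕0⊕1⊕0⊕1⊕0⊕0⊕1⊕1⊕0⊕0⊕0⊕0⊕1⊕1⊕0 = 1
s2 (pos 2,3,6,7,10,11,14,15,18,19,22,23,26,27,30,31): 1⊕0⊕1⊕0⊕0⊕0⊕1⊕1⊕0⊕0⊕1⊕0⊕0⊕1⊕0⊕0 = 0
s4 (pos 4,5,6,7,12,13,14,15,20,21,22,23,28,29,30,31): 1⊕1⊕1⊕0⊕1⊕0⊕1⊕1⊕0⊕0⊕1⊕0⊕0⊕1⊕0⊕0 = 0
s8 (pos 8,9,10,11,12,13,14,15,24,25,26,27,28,29,30,31): 0⊕1⊕0⊕0⊕1⊕0⊕1⊕1⊕1⊕0⊕0⊕1⊕0⊕1⊕0⊕0 = 1
s16 (pos 16,17,18,19,20,21,22,23,24,25,26,27,28,29,30,31): 0⊕1⊕0⊕0⊕0⊕0⊕1⊕0⊕1⊕0⊕0⊕1⊕0⊕1⊕0⊕0 = 1
Syndrome s16…s1 = 11001 → error at position 25.
Flip position 25: 1101110010010110100001010010100 → 1101110010010110100001011010100

1101110010010110100001011010100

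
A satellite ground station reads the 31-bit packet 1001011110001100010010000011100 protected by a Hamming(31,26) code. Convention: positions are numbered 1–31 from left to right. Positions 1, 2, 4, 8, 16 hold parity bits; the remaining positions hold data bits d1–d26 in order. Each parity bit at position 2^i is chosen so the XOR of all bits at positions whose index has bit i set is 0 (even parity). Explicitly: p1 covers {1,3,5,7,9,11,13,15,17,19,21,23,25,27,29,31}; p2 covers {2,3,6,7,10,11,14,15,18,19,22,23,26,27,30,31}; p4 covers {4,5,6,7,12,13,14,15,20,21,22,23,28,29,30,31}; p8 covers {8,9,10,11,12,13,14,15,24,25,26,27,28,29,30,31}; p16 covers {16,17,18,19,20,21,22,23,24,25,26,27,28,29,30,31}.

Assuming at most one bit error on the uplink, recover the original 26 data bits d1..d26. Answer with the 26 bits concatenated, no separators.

s1 (pos 1,3,5,7,9,11,13,15,17,19,21,23,25,27,29,31): 1⊕0⊕0⊕1⊕1⊕0⊕1⊕0⊕0⊕0⊕1⊕0⊕0⊕1⊕1⊕0 = 1
s2 (pos 2,3,6,7,10,11,14,15,18,19,22,23,26,27,30,31): 0⊕0⊕1⊕1⊕0⊕0⊕1⊕0⊕1⊕0⊕0⊕0⊕0⊕1⊕0⊕0 = 1
s4 (pos 4,5,6,7,12,13,14,15,20,21,22,23,28,29,30,31): 1⊕0⊕1⊕1⊕0⊕1⊕1⊕0⊕0⊕1⊕0⊕0⊕1⊕1⊕0⊕0 = 0
s8 (pos 8,9,10,11,12,13,14,15,24,25,26,27,28,29,30,31): 1⊕1⊕0⊕0⊕0⊕1⊕1⊕0⊕0⊕0⊕0⊕1⊕1⊕1⊕0⊕0 = 1
s16 (pos 16,17,18,19,20,21,22,23,24,25,26,27,28,29,30,31): 0⊕0⊕1⊕0⊕0⊕1⊕0⊕0⊕0⊕0⊕0⊕1⊕1⊕1⊕0⊕0 = 1
Syndrome s16…s1 = 11011 → error at position 27.
Flip position 27: 1001011110001100010010000011100 → 1001011110001100010010000001100
Read data bits from positions 3,5,6,7,9,10,11,12,13,14,15,17,18,19,20,21,22,23,24,25,26,27,28,29,30,31: 00111000110010010000001100

00111000110010010000001100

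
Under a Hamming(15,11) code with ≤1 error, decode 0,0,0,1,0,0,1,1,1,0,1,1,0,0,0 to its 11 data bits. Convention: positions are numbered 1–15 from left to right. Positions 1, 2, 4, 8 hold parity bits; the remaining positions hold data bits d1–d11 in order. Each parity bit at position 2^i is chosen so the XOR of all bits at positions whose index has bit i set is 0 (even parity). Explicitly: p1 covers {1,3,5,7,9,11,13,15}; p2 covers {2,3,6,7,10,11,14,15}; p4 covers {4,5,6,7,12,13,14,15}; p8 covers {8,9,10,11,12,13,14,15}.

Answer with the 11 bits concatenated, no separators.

01011011000

s1 (pos 1,3,5,7,9,11,13,15): 0⊕0⊕0⊕1⊕1⊕1⊕0⊕0 = 1
s2 (pos 2,3,6,7,10,11,14,15): 0⊕0⊕0⊕1⊕0⊕1⊕0⊕0 = 0
s4 (pos 4,5,6,7,12,13,14,15): 1⊕0⊕0⊕1⊕1⊕0⊕0⊕0 = 1
s8 (pos 8,9,10,11,12,13,14,15): 1⊕1⊕0⊕1⊕1⊕0⊕0⊕0 = 0
Syndrome s8…s1 = 0101 → error at position 5.
Flip position 5: 000100111011000 → 000110111011000
Read data bits from positions 3,5,6,7,9,10,11,12,13,14,15: 01011011000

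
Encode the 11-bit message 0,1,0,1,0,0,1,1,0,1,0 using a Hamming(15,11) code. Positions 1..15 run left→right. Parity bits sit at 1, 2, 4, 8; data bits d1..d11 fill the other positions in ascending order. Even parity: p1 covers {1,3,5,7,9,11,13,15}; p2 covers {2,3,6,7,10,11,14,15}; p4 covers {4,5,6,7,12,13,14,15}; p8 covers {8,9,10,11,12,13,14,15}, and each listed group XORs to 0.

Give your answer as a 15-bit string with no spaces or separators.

110010110011010

Place data at non-parity positions: p1 p2 0 p4 1 0 1 p8 0 0 1 1 0 1 0
p1 (pos 1,3,5,7,9,11,13,15): XOR of data positions = 0⊕1⊕1⊕0⊕1⊕0⊕0 = 1
p2 (pos 2,3,6,7,10,11,14,15): XOR of data positions = 0⊕0⊕1⊕0⊕1⊕1⊕0 = 1
p4 (pos 4,5,6,7,12,13,14,15): XOR of data positions = 1⊕0⊕1⊕1⊕0⊕1⊕0 = 0
p8 (pos 8,9,10,11,12,13,14,15): XOR of data positions = 0⊕0⊕1⊕1⊕0⊕1⊕0 = 1
Codeword: 110010110011010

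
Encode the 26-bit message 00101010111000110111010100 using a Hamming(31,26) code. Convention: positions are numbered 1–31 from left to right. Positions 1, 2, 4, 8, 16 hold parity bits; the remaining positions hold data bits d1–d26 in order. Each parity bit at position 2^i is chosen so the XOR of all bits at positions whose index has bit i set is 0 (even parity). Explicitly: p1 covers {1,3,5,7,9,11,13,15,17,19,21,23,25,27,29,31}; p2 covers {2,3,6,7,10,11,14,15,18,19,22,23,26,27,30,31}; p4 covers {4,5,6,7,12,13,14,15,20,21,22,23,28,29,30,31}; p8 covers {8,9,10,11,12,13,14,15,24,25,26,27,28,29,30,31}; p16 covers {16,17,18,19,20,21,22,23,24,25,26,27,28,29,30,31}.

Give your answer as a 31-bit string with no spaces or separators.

Place data at non-parity positions: p1 p2 0 p4 0 1 0 p8 1 0 1 0 1 1 1 p16 0 0 0 1 1 0 1 1 1 0 1 0 1 0 0
p1 (pos 1,3,5,7,9,11,13,15,17,19,21,23,25,27,29,31): XOR of data positions = 0⊕0⊕0⊕1⊕1⊕1⊕1⊕0⊕0⊕1⊕1⊕1⊕1⊕1⊕0 = 1
p2 (pos 2,3,6,7,10,11,14,15,18,19,22,23,26,27,30,31): XOR of data positions = 0⊕1⊕0⊕0⊕1⊕1⊕1⊕0⊕0⊕0⊕1⊕0⊕1⊕0⊕0 = 0
p4 (pos 4,5,6,7,12,13,14,15,20,21,22,23,28,29,30,31): XOR of data positions = 0⊕1⊕0⊕0⊕1⊕1⊕1⊕1⊕1⊕0⊕1⊕0⊕1⊕0⊕0 = 0
p8 (pos 8,9,10,11,12,13,14,15,24,25,26,27,28,29,30,31): XOR of data positions = 1⊕0⊕1⊕0⊕1⊕1⊕1⊕1⊕1⊕0⊕1⊕0⊕1⊕0⊕0 = 1
p16 (pos 16,17,18,19,20,21,22,23,24,25,26,27,28,29,30,31): XOR of data positions = 0⊕0⊕0⊕1⊕1⊕0⊕1⊕1⊕1⊕0⊕1⊕0⊕1⊕0⊕0 = 1
Codeword: 1000010110101111000110111010100

1000010110101111000110111010100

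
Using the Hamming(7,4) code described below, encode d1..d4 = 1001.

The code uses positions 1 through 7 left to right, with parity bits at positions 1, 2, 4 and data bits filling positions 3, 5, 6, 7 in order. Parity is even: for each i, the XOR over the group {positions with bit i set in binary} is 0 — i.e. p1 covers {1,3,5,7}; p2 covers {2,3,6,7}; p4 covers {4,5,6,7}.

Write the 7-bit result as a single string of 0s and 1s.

0011001

Place data at non-parity positions: p1 p2 1 p4 0 0 1
p1 (pos 1,3,5,7): XOR of data positions = 1⊕0⊕1 = 0
p2 (pos 2,3,6,7): XOR of data positions = 1⊕0⊕1 = 0
p4 (pos 4,5,6,7): XOR of data positions = 0⊕0⊕1 = 1
Codeword: 0011001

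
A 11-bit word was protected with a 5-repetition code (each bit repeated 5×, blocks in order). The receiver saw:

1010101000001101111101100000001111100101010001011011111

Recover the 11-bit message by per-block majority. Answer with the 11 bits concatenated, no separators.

Block 1 (10101): 3 ones → 1
Block 2 (01000): 1 one → 0
Block 3 (00110): 2 ones → 0
Block 4 (11111): 5 ones → 1
Block 5 (01100): 2 ones → 0
Block 6 (00000): 0 ones → 0
Block 7 (11111): 5 ones → 1
Block 8 (00101): 2 ones → 0
Block 9 (01000): 1 one → 0
Block 10 (10110): 3 ones → 1
Block 11 (11111): 5 ones → 1

10010010011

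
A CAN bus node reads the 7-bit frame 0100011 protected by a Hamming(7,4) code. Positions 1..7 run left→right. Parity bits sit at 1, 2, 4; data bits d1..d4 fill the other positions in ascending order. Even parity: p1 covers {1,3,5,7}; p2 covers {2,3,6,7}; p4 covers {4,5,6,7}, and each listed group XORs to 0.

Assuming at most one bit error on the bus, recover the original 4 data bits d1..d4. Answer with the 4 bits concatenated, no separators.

s1 (pos 1,3,5,7): 0⊕0⊕0⊕1 = 1
s2 (pos 2,3,6,7): 1⊕0⊕1⊕1 = 1
s4 (pos 4,5,6,7): 0⊕0⊕1⊕1 = 0
Syndrome s4…s1 = 011 → error at position 3.
Flip position 3: 0100011 → 0110011
Read data bits from positions 3,5,6,7: 1011

1011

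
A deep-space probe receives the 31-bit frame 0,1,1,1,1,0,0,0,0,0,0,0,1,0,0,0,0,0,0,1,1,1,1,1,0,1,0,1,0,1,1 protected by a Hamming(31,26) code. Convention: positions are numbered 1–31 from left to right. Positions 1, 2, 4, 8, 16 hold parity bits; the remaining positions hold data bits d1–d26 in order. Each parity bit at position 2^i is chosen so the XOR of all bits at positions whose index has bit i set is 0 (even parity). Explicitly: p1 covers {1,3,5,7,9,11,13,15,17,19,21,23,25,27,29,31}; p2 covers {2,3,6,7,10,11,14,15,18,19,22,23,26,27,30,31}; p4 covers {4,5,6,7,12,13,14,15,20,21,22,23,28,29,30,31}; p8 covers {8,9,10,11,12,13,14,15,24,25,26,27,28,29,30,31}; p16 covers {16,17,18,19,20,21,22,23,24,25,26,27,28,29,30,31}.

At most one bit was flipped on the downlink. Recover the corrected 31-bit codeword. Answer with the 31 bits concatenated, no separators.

s1 (pos 1,3,5,7,9,11,13,15,17,19,21,23,25,27,29,31): 0⊕1⊕1⊕0⊕0⊕0⊕1⊕0⊕0⊕0⊕1⊕1⊕0⊕0⊕0⊕1 = 0
s2 (pos 2,3,6,7,10,11,14,15,18,19,22,23,26,27,30,31): 1⊕1⊕0⊕0⊕0⊕0⊕0⊕0⊕0⊕0⊕1⊕1⊕1⊕0⊕1⊕1 = 1
s4 (pos 4,5,6,7,12,13,14,15,20,21,22,23,28,29,30,31): 1⊕1⊕0⊕0⊕0⊕1⊕0⊕0⊕1⊕1⊕1⊕1⊕1⊕0⊕1⊕1 = 0
s8 (pos 8,9,10,11,12,13,14,15,24,25,26,27,28,29,30,31): 0⊕0⊕0⊕0⊕0⊕1⊕0⊕0⊕1⊕0⊕1⊕0⊕1⊕0⊕1⊕1 = 0
s16 (pos 16,17,18,19,20,21,22,23,24,25,26,27,28,29,30,31): 0⊕0⊕0⊕0⊕1⊕1⊕1⊕1⊕1⊕0⊕1⊕0⊕1⊕0⊕1⊕1 = 1
Syndrome s16…s1 = 10010 → error at position 18.
Flip position 18: 0111100000001000000111110101011 → 0111100000001000010111110101011

0111100000001000010111110101011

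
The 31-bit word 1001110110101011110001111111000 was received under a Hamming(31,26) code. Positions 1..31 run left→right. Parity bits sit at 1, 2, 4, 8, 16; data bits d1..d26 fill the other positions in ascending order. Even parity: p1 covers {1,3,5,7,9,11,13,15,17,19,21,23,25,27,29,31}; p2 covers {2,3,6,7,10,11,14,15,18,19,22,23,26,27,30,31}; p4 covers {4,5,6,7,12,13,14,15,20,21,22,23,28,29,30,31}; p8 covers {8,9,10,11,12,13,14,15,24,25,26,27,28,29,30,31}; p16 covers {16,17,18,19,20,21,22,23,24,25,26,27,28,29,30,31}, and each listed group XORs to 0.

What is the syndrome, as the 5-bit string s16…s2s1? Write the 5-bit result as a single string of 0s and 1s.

00000

s1 (pos 1,3,5,7,9,11,13,15,17,19,21,23,25,27,29,31): 1⊕0⊕1⊕0⊕1⊕1⊕1⊕1⊕1⊕0⊕0⊕1⊕1⊕1⊕0⊕0 = 0
s2 (pos 2,3,6,7,10,11,14,15,18,19,22,23,26,27,30,31): 0⊕0⊕1⊕0⊕0⊕1⊕0⊕1⊕1⊕0⊕1⊕1⊕1⊕1⊕0⊕0 = 0
s4 (pos 4,5,6,7,12,13,14,15,20,21,22,23,28,29,30,31): 1⊕1⊕1⊕0⊕0⊕1⊕0⊕1⊕0⊕0⊕1⊕1⊕1⊕0⊕0⊕0 = 0
s8 (pos 8,9,10,11,12,13,14,15,24,25,26,27,28,29,30,31): 1⊕1⊕0⊕1⊕0⊕1⊕0⊕1⊕1⊕1⊕1⊕1⊕1⊕0⊕0⊕0 = 0
s16 (pos 16,17,18,19,20,21,22,23,24,25,26,27,28,29,30,31): 1⊕1⊕1⊕0⊕0⊕0⊕1⊕1⊕1⊕1⊕1⊕1⊕1⊕0⊕0⊕0 = 0
Syndrome s16…s1 = 00000 → no error.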